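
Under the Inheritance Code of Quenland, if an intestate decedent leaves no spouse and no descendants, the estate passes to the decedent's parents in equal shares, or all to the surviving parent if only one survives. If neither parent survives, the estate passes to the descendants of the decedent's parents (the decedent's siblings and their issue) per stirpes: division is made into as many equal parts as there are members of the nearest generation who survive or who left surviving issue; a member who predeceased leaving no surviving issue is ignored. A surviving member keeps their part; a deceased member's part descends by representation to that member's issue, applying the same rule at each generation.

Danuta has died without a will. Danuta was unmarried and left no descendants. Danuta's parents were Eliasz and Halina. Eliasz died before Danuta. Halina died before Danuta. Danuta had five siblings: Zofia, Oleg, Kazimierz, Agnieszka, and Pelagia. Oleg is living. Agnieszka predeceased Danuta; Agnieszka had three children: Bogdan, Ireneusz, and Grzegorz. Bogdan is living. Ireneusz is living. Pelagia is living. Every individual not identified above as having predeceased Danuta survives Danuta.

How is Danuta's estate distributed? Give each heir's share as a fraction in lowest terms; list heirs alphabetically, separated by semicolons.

Neither parent survives and there are no descendants, so the estate passes to Danuta's siblings and their issue per stirpes.
The estate is divided into 5 equal shares of 1/5 among Zofia, Oleg, Kazimierz, Agnieszka, Pelagia.
Zofia is living and takes 1/5.
Oleg is living and takes 1/5.
Kazimierz is living and takes 1/5.
Agnieszka predeceased; the 1/5 allotted to Agnieszka's branch passes to Agnieszka's issue by representation.
The 1/5 is divided into 3 equal shares of 1/15 among Bogdan, Ireneusz, Grzegorz.
Bogdan is living and takes 1/15.
Ireneusz is living and takes 1/15.
Grzegorz is living and takes 1/15.
Pelagia is living and takes 1/5.

Bogdan 1/15; Grzegorz 1/15; Ireneusz 1/15; Kazimierz 1/5; Oleg 1/5; Pelagia 1/5; Zofia 1/5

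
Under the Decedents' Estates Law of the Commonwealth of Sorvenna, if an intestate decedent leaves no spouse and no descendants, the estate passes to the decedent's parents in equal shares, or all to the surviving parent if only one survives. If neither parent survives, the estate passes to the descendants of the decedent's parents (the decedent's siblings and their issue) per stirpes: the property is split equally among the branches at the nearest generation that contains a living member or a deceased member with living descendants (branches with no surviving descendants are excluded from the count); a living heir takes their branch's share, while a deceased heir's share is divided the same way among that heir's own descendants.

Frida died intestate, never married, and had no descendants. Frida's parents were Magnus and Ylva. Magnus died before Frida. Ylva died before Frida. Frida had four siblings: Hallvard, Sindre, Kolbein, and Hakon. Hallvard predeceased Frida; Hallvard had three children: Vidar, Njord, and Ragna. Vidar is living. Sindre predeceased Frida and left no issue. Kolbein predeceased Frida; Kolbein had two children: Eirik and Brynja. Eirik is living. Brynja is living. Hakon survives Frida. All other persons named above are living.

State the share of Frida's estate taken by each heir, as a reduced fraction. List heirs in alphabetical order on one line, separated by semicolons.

Neither parent survives and there are no descendants, so the estate passes to Frida's siblings and their issue per stirpes.
Sindre left no surviving issue, so that branch lapses and is disregarded.
The estate is divided into 3 equal shares of 1/3 among Hallvard, Kolbein, Hakon.
Hallvard predeceased; the 1/3 allotted to Hallvard's branch passes to Hallvard's issue by representation.
The 1/3 is divided into 3 equal shares of 1/9 among Vidar, Njord, Ragna.
Vidar is living and takes 1/9.
Njord is living and takes 1/9.
Ragna is living and takes 1/9.
Kolbein predeceased; the 1/3 allotted to Kolbein's branch passes to Kolbein's issue by representation.
The 1/3 is divided into 2 equal shares of 1/6 among Eirik, Brynja.
Eirik is living and takes 1/6.
Brynja is living and takes 1/6.
Hakon is living and takes 1/3.

Brynja 1/6; Eirik 1/6; Hakon 1/3; Njord 1/9; Ragna 1/9; Vidar 1/9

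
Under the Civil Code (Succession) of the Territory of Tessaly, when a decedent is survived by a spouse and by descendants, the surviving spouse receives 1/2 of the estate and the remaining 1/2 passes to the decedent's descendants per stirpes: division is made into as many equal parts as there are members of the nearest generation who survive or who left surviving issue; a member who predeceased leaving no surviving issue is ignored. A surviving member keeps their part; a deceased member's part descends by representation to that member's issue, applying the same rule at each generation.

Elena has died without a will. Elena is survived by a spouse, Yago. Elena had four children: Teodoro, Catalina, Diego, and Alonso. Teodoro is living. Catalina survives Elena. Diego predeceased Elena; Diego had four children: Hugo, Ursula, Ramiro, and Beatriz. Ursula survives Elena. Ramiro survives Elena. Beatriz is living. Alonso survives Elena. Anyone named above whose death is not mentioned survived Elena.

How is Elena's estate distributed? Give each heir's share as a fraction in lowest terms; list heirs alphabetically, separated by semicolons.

Yago, as surviving spouse, takes 1/2.
The remaining 1/2 passes to Elena's descendants per stirpes.
The 1/2 is divided into 4 equal shares of 1/8 among Teodoro, Catalina, Diego, Alonso.
Teodoro is living and takes 1/8.
Catalina is living and takes 1/8.
Diego predeceased; the 1/8 allotted to Diego's branch passes to Diego's issue by representation.
The 1/8 is divided into 4 equal shares of 1/32 among Hugo, Ursula, Ramiro, Beatriz.
Hugo is living and takes 1/32.
Ursula is living and takes 1/32.
Ramiro is living and takes 1/32.
Beatriz is living and takes 1/32.
Alonso is living and takes 1/8.

Alonso 1/8; Beatriz 1/32; Catalina 1/8; Hugo 1/32; Ramiro 1/32; Teodoro 1/8; Ursula 1/32; Yago 1/2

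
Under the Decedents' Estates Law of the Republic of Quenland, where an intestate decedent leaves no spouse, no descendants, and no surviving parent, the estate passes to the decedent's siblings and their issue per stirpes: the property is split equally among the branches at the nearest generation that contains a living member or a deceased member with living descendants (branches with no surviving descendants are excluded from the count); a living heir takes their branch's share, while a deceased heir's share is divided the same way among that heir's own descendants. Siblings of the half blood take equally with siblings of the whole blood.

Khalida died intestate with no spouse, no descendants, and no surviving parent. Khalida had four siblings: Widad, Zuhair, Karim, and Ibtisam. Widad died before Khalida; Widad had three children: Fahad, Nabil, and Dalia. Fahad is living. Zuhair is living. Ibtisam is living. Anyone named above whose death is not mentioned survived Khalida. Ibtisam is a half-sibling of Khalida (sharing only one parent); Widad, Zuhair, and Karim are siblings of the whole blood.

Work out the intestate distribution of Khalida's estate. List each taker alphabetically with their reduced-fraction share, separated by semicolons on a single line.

No spouse, descendants, or parent survives, so the estate passes to Khalida's siblings per stirpes.
Half-blood and whole-blood siblings take equally under the stated rule.
The estate is divided into 4 equal shares of 1/4 among Widad, Zuhair, Karim, Ibtisam.
Widad predeceased; the 1/4 allotted to Widad's branch passes to Widad's issue by representation.
The 1/4 is divided into 3 equal shares of 1/12 among Fahad, Nabil, Dalia.
Fahad is living and takes 1/12.
Nabil is living and takes 1/12.
Dalia is living and takes 1/12.
Zuhair is living and takes 1/4.
Karim is living and takes 1/4.
Ibtisam is living and takes 1/4.

Dalia 1/12; Fahad 1/12; Ibtisam 1/4; Karim 1/4; Nabil 1/12; Zuhair 1/4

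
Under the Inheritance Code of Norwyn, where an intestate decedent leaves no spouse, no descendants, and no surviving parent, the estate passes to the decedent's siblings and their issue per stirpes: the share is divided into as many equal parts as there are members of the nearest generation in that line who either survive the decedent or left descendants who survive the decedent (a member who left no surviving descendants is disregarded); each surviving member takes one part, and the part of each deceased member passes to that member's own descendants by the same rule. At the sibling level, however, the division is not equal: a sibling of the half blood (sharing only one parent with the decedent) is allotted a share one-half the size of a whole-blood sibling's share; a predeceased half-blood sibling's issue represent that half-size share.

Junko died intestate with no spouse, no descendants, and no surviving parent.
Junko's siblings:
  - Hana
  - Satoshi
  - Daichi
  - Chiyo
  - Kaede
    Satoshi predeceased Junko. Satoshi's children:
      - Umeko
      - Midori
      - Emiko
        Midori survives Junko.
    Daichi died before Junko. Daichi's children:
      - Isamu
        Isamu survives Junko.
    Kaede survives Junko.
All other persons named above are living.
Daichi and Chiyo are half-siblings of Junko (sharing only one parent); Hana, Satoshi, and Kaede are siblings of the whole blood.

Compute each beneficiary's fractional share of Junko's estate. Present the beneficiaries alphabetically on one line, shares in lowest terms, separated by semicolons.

Chiyo 1/8; Emiko 1/12; Hana 1/4; Isamu 1/8; Kaede 1/4; Midori 1/12; Umeko 1/12

No spouse, descendants, or parent survives, so the estate passes to Junko's siblings per stirpes.
Half-blood siblings count for one-half the weight of whole-blood siblings at the initial division.
Dividing 1 in proportion to weights (total weight 4): Hana (weight 1) → 1/4; Satoshi (weight 1) → 1/4; Daichi (weight 1/2) → 1/8; Chiyo (weight 1/2) → 1/8; Kaede (weight 1) → 1/4.
Hana is living and takes 1/4.
Satoshi predeceased; the 1/4 allotted to Satoshi's branch passes to Satoshi's issue by representation.
The 1/4 is divided into 3 equal shares of 1/12 among Umeko, Midori, Emiko.
Umeko is living and takes 1/12.
Midori is living and takes 1/12.
Emiko is living and takes 1/12.
Daichi predeceased; the 1/8 allotted to Daichi's branch passes to Daichi's issue by representation.
Isamu is the sole taker at this level and receives the full 1/8.
Chiyo is living and takes 1/8.
Kaede is living and takes 1/4.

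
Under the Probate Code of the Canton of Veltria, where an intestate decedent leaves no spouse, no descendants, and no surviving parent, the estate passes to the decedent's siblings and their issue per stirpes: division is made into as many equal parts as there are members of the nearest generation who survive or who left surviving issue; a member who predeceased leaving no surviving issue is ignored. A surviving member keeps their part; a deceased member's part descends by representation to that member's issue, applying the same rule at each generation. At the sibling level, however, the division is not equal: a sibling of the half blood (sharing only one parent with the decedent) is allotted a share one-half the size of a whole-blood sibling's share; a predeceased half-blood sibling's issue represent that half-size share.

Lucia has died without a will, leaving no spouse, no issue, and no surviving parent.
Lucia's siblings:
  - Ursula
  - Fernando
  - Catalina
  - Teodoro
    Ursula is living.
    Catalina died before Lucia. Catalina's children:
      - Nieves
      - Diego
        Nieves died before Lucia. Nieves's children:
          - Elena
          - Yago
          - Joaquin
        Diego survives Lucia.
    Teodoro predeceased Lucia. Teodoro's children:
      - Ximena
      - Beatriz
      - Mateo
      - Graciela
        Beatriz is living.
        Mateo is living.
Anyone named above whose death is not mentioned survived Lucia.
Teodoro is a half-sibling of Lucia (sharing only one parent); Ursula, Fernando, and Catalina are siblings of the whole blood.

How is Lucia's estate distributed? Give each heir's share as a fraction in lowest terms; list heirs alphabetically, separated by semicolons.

Beatriz 1/28; Diego 1/7; Elena 1/21; Fernando 2/7; Graciela 1/28; Joaquin 1/21; Mateo 1/28; Ursula 2/7; Ximena 1/28; Yago 1/21

No spouse, descendants, or parent survives, so the estate passes to Lucia's siblings per stirpes.
Half-blood siblings count for one-half the weight of whole-blood siblings at the initial division.
Dividing 1 in proportion to weights (total weight 7/2): Ursula (weight 1) → 2/7; Fernando (weight 1) → 2/7; Catalina (weight 1) → 2/7; Teodoro (weight 1/2) → 1/7.
Ursula is living and takes 2/7.
Fernando is living and takes 2/7.
Catalina predeceased; the 2/7 allotted to Catalina's branch passes to Catalina's issue by representation.
The 2/7 is divided into 2 equal shares of 1/7 among Nieves, Diego.
Nieves predeceased; the 1/7 allotted to Nieves's branch passes to Nieves's issue by representation.
The 1/7 is divided into 3 equal shares of 1/21 among Elena, Yago, Joaquin.
Elena is living and takes 1/21.
Yago is living and takes 1/21.
Joaquin is living and takes 1/21.
Diego is living and takes 1/7.
Teodoro predeceased; the 1/7 allotted to Teodoro's branch passes to Teodoro's issue by representation.
The 1/7 is divided into 4 equal shares of 1/28 among Ximena, Beatriz, Mateo, Graciela.
Ximena is living and takes 1/28.
Beatriz is living and takes 1/28.
Mateo is living and takes 1/28.
Graciela is living and takes 1/28.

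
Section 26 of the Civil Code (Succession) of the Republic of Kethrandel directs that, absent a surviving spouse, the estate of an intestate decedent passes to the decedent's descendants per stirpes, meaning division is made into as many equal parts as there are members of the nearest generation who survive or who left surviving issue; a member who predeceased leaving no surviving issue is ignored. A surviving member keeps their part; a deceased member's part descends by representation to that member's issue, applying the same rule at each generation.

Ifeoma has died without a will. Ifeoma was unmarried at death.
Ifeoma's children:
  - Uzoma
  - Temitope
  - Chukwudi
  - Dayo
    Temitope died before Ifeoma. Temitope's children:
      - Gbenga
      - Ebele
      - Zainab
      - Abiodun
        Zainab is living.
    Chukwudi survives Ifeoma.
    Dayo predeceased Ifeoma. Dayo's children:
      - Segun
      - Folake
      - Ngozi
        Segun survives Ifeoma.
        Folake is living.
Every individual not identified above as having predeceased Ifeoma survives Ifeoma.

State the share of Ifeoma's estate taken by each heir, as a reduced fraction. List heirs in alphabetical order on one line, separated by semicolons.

There is no surviving spouse, so the entire estate passes to Ifeoma's descendants per stirpes.
The estate is divided into 4 equal shares of 1/4 among Uzoma, Temitope, Chukwudi, Dayo.
Uzoma is living and takes 1/4.
Temitope predeceased; the 1/4 allotted to Temitope's branch passes to Temitope's issue by representation.
The 1/4 is divided into 4 equal shares of 1/16 among Gbenga, Ebele, Zainab, Abiodun.
Gbenga is living and takes 1/16.
Ebele is living and takes 1/16.
Zainab is living and takes 1/16.
Abiodun is living and takes 1/16.
Chukwudi is living and takes 1/4.
Dayo predeceased; the 1/4 allotted to Dayo's branch passes to Dayo's issue by representation.
The 1/4 is divided into 3 equal shares of 1/12 among Segun, Folake, Ngozi.
Segun is living and takes 1/12.
Folake is living and takes 1/12.
Ngozi is living and takes 1/12.

Abiodun 1/16; Chukwudi 1/4; Ebele 1/16; Folake 1/12; Gbenga 1/16; Ngozi 1/12; Segun 1/12; Uzoma 1/4; Zainab 1/16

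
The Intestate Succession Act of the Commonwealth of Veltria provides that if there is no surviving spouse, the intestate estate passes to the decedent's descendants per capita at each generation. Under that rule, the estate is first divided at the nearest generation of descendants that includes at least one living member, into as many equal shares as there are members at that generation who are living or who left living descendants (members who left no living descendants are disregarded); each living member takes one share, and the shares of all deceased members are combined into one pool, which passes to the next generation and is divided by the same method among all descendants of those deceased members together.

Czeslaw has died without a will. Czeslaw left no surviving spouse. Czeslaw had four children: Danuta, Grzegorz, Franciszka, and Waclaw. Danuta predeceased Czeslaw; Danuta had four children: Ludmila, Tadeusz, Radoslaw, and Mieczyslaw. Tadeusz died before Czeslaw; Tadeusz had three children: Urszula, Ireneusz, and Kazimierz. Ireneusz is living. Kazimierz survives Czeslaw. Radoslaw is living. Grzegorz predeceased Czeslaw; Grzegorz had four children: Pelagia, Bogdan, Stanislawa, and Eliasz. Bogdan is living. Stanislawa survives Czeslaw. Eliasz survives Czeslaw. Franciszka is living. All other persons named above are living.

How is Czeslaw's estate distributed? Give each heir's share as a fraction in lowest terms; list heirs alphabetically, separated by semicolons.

Bogdan 1/16; Eliasz 1/16; Franciszka 1/4; Ireneusz 1/48; Kazimierz 1/48; Ludmila 1/16; Mieczyslaw 1/16; Pelagia 1/16; Radoslaw 1/16; Stanislawa 1/16; Urszula 1/48; Waclaw 1/4

There is no surviving spouse, so the entire estate passes to Czeslaw's descendants per capita at each generation.
At generation 1 (Danuta, Grzegorz, Franciszka, Waclaw) there are 4 shares of (1)/4 = 1/4 each.
Living: Franciszka and Waclaw — each takes 1/4.
Deceased: Danuta and Grzegorz. Their combined 1/2 is pooled and carried to generation 2.
At generation 2 (Ludmila, Tadeusz, Radoslaw, Mieczyslaw, Pelagia, Bogdan, Stanislawa, Eliasz) there are 8 shares of (1/2)/8 = 1/16 each.
Living: Ludmila, Radoslaw, Mieczyslaw, Pelagia, Bogdan, Stanislawa, and Eliasz — each takes 1/16.
Deceased: Tadeusz. That 1/16 share is carried to generation 3.
At generation 3 (Urszula, Ireneusz, Kazimierz) there are 3 shares of (1/16)/3 = 1/48 each.
Living: Urszula, Ireneusz, and Kazimierz — each takes 1/48.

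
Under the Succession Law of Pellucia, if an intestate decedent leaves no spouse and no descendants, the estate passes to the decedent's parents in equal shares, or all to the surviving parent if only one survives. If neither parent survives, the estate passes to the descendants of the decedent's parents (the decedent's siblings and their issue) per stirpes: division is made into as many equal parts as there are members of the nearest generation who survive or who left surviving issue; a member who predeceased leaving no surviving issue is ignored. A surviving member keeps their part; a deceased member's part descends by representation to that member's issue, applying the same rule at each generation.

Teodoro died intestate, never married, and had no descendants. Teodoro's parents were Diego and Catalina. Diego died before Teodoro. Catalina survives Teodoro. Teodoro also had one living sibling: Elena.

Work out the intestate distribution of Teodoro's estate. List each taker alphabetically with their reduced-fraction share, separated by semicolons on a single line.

Only one parent, Catalina, survives, so Catalina takes the entire estate. The siblings take nothing because a surviving parent has priority.

Catalina 1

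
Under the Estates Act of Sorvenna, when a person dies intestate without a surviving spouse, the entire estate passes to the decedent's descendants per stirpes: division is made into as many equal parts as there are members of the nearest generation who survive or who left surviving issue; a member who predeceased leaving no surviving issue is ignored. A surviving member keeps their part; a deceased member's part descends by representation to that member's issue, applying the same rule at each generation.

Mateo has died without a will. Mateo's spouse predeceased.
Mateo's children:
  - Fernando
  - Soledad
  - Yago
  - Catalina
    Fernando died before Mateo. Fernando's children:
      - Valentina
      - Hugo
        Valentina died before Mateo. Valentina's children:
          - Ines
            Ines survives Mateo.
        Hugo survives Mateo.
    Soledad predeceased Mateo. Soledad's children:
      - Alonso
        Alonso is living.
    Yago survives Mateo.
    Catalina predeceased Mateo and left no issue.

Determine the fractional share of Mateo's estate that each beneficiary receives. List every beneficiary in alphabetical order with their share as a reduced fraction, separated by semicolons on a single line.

There is no surviving spouse, so the entire estate passes to Mateo's descendants per stirpes.
Catalina left no surviving issue, so that branch lapses and is disregarded.
The estate is divided into 3 equal shares of 1/3 among Fernando, Soledad, Yago.
Fernando predeceased; the 1/3 allotted to Fernando's branch passes to Fernando's issue by representation.
The 1/3 is divided into 2 equal shares of 1/6 among Valentina, Hugo.
Valentina predeceased; the 1/6 allotted to Valentina's branch passes to Valentina's issue by representation.
Ines is the sole taker at this level and receives the full 1/6.
Hugo is living and takes 1/6.
Soledad predeceased; the 1/3 allotted to Soledad's branch passes to Soledad's issue by representation.
Alonso is the sole taker at this level and receives the full 1/3.
Yago is living and takes 1/3.

Alonso 1/3; Hugo 1/6; Ines 1/6; Yago 1/3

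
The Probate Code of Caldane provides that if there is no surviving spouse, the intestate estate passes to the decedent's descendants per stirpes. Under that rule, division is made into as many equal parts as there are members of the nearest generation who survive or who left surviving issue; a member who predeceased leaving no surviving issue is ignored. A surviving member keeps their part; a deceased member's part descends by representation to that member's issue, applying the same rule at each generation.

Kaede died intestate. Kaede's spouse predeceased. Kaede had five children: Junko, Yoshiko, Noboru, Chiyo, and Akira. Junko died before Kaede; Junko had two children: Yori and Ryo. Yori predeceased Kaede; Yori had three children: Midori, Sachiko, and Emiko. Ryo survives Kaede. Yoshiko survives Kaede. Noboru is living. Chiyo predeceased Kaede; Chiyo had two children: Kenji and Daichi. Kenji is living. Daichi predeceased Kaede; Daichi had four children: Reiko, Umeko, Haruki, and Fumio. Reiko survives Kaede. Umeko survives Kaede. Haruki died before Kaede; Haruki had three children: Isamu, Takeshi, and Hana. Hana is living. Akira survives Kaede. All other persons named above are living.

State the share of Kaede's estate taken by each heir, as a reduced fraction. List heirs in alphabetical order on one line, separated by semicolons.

There is no surviving spouse, so the entire estate passes to Kaede's descendants per stirpes.
The estate is divided into 5 equal shares of 1/5 among Junko, Yoshiko, Noboru, Chiyo, Akira.
Junko predeceased; the 1/5 allotted to Junko's branch passes to Junko's issue by representation.
The 1/5 is divided into 2 equal shares of 1/10 among Yori, Ryo.
Yori predeceased; the 1/10 allotted to Yori's branch passes to Yori's issue by representation.
The 1/10 is divided into 3 equal shares of 1/30 among Midori, Sachiko, Emiko.
Midori is living and takes 1/30.
Sachiko is living and takes 1/30.
Emiko is living and takes 1/30.
Ryo is living and takes 1/10.
Yoshiko is living and takes 1/5.
Noboru is living and takes 1/5.
Chiyo predeceased; the 1/5 allotted to Chiyo's branch passes to Chiyo's issue by representation.
The 1/5 is divided into 2 equal shares of 1/10 among Kenji, Daichi.
Kenji is living and takes 1/10.
Daichi predeceased; the 1/10 allotted to Daichi's branch passes to Daichi's issue by representation.
The 1/10 is divided into 4 equal shares of 1/40 among Reiko, Umeko, Haruki, Fumio.
Reiko is living and takes 1/40.
Umeko is living and takes 1/40.
Haruki predeceased; the 1/40 allotted to Haruki's branch passes to Haruki's issue by representation.
The 1/40 is divided into 3 equal shares of 1/120 among Isamu, Takeshi, Hana.
Isamu is living and takes 1/120.
Takeshi is living and takes 1/120.
Hana is living and takes 1/120.
Fumio is living and takes 1/40.
Akira is living and takes 1/5.

Akira 1/5; Emiko 1/30; Fumio 1/40; Hana 1/120; Isamu 1/120; Kenji 1/10; Midori 1/30; Noboru 1/5; Reiko 1/40; Ryo 1/10; Sachiko 1/30; Takeshi 1/120; Umeko 1/40; Yoshiko 1/5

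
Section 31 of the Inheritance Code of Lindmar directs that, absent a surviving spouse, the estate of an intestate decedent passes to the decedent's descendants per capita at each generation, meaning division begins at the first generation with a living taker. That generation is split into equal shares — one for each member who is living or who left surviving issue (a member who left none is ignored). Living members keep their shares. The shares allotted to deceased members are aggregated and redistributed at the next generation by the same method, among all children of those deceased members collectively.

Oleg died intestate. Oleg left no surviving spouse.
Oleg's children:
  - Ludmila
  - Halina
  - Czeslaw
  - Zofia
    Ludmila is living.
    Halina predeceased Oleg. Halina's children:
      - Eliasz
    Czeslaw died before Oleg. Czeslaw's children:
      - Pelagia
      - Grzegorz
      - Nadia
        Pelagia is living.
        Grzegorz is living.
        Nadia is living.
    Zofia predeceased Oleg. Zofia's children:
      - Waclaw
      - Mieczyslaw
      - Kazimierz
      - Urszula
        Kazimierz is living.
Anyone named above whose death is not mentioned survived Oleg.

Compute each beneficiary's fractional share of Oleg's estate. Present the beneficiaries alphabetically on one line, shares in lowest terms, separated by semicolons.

Eliasz 3/32; Grzegorz 3/32; Kazimierz 3/32; Ludmila 1/4; Mieczyslaw 3/32; Nadia 3/32; Pelagia 3/32; Urszula 3/32; Waclaw 3/32

There is no surviving spouse, so the entire estate passes to Oleg's descendants per capita at each generation.
At generation 1 (Ludmila, Halina, Czeslaw, Zofia) there are 4 shares of (1)/4 = 1/4 each.
Living: Ludmila — each takes 1/4.
Deceased: Halina, Czeslaw, and Zofia. Their combined 3/4 is pooled and carried to generation 2.
At generation 2 (Eliasz, Pelagia, Grzegorz, Nadia, Waclaw, Mieczyslaw, Kazimierz, Urszula) there are 8 shares of (3/4)/8 = 3/32 each.
Living: Eliasz, Pelagia, Grzegorz, Nadia, Waclaw, Mieczyslaw, Kazimierz, and Urszula — each takes 3/32.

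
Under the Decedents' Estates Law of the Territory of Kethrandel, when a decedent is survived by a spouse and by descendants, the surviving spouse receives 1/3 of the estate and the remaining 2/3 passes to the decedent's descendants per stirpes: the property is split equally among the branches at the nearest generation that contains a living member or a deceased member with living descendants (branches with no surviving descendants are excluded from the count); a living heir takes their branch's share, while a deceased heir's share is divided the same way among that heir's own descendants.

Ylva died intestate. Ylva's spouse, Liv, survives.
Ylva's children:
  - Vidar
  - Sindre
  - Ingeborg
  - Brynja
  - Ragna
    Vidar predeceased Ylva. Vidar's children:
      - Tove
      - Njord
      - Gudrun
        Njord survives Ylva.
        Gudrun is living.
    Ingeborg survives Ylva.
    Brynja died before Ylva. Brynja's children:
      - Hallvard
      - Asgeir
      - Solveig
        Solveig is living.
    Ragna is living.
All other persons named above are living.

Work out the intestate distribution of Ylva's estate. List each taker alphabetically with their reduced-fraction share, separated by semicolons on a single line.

Asgeir 2/45; Gudrun 2/45; Hallvard 2/45; Ingeborg 2/15; Liv 1/3; Njord 2/45; Ragna 2/15; Sindre 2/15; Solveig 2/45; Tove 2/45

Liv, as surviving spouse, takes 1/3.
The remaining 2/3 passes to Ylva's descendants per stirpes.
The 2/3 is divided into 5 equal shares of 2/15 among Vidar, Sindre, Ingeborg, Brynja, Ragna.
Vidar predeceased; the 2/15 allotted to Vidar's branch passes to Vidar's issue by representation.
The 2/15 is divided into 3 equal shares of 2/45 among Tove, Njord, Gudrun.
Tove is living and takes 2/45.
Njord is living and takes 2/45.
Gudrun is living and takes 2/45.
Sindre is living and takes 2/15.
Ingeborg is living and takes 2/15.
Brynja predeceased; the 2/15 allotted to Brynja's branch passes to Brynja's issue by representation.
The 2/15 is divided into 3 equal shares of 2/45 among Hallvard, Asgeir, Solveig.
Hallvard is living and takes 2/45.
Asgeir is living and takes 2/45.
Solveig is living and takes 2/45.
Ragna is living and takes 2/15.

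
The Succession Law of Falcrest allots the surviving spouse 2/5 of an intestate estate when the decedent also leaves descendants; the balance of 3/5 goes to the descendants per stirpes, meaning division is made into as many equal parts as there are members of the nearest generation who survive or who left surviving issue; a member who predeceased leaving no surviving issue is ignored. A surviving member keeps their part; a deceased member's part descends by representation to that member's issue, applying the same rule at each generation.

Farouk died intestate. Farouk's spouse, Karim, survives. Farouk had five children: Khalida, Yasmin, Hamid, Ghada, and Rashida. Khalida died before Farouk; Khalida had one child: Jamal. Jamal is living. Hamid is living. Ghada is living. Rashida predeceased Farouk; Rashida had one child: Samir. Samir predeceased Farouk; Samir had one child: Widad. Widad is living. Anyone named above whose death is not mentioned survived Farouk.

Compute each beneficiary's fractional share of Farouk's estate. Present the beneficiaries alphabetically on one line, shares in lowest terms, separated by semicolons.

Karim, as surviving spouse, takes 2/5.
The remaining 3/5 passes to Farouk's descendants per stirpes.
The 3/5 is divided into 5 equal shares of 3/25 among Khalida, Yasmin, Hamid, Ghada, Rashida.
Khalida predeceased; the 3/25 allotted to Khalida's branch passes to Khalida's issue by representation.
Jamal is the sole taker at this level and receives the full 3/25.
Yasmin is living and takes 3/25.
Hamid is living and takes 3/25.
Ghada is living and takes 3/25.
Rashida predeceased; the 3/25 allotted to Rashida's branch passes to Rashida's issue by representation.
Samir's line is the sole branch at this level, so the full 3/25 passes to Samir's issue by representation.
Widad is the sole taker at this level and receives the full 3/25.

Ghada 3/25; Hamid 3/25; Jamal 3/25; Karim 2/5; Widad 3/25; Yasmin 3/25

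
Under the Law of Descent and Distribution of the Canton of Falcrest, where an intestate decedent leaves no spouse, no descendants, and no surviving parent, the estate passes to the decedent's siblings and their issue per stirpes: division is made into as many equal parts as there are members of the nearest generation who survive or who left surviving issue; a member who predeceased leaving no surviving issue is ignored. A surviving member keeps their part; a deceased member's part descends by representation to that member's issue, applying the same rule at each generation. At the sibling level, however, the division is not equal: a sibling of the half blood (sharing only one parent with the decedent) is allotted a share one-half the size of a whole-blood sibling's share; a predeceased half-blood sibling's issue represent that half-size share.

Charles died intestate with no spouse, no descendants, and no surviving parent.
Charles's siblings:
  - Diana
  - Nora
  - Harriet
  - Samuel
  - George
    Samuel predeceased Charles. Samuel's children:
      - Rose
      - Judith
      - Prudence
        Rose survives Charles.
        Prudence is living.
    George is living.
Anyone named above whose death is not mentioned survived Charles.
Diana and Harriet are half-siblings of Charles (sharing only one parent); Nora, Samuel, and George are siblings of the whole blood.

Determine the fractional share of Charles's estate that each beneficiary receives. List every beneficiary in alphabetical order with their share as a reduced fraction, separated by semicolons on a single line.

Diana 1/8; George 1/4; Harriet 1/8; Judith 1/12; Nora 1/4; Prudence 1/12; Rose 1/12

No spouse, descendants, or parent survives, so the estate passes to Charles's siblings per stirpes.
Half-blood siblings count for one-half the weight of whole-blood siblings at the initial division.
Dividing 1 in proportion to weights (total weight 4): Diana (weight 1/2) → 1/8; Nora (weight 1) → 1/4; Harriet (weight 1/2) → 1/8; Samuel (weight 1) → 1/4; George (weight 1) → 1/4.
Diana is living and takes 1/8.
Nora is living and takes 1/4.
Harriet is living and takes 1/8.
Samuel predeceased; the 1/4 allotted to Samuel's branch passes to Samuel's issue by representation.
The 1/4 is divided into 3 equal shares of 1/12 among Rose, Judith, Prudence.
Rose is living and takes 1/12.
Judith is living and takes 1/12.
Prudence is living and takes 1/12.
George is living and takes 1/4.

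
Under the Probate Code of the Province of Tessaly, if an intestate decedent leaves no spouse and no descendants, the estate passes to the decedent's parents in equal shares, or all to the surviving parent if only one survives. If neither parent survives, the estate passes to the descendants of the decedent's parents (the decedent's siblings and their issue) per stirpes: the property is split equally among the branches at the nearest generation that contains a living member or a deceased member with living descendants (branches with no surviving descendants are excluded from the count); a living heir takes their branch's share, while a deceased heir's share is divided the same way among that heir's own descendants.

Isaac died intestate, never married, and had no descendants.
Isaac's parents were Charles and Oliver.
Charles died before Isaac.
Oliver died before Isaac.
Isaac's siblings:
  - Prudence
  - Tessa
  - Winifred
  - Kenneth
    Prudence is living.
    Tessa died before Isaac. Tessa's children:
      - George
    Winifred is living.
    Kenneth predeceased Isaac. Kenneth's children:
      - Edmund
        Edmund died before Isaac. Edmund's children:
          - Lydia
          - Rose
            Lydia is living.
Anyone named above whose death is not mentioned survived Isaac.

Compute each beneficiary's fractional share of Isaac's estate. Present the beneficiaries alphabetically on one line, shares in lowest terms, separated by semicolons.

George 1/4; Lydia 1/8; Prudence 1/4; Rose 1/8; Winifred 1/4

Neither parent survives and there are no descendants, so the estate passes to Isaac's siblings and their issue per stirpes.
The estate is divided into 4 equal shares of 1/4 among Prudence, Tessa, Winifred, Kenneth.
Prudence is living and takes 1/4.
Tessa predeceased; the 1/4 allotted to Tessa's branch passes to Tessa's issue by representation.
George is the sole taker at this level and receives the full 1/4.
Winifred is living and takes 1/4.
Kenneth predeceased; the 1/4 allotted to Kenneth's branch passes to Kenneth's issue by representation.
Edmund's line is the sole branch at this level, so the full 1/4 passes to Edmund's issue by representation.
The 1/4 is divided into 2 equal shares of 1/8 among Lydia, Rose.
Lydia is living and takes 1/8.
Rose is living and takes 1/8.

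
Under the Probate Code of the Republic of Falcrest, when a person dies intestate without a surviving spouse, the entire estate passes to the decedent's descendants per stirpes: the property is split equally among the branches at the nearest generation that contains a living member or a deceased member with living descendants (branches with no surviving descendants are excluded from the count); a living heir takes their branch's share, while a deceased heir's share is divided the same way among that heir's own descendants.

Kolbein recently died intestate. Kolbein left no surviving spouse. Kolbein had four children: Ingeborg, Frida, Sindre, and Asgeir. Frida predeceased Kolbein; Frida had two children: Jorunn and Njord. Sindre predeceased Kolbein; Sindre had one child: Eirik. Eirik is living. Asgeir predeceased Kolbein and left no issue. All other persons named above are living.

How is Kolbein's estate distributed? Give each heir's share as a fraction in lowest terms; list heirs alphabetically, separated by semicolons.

There is no surviving spouse, so the entire estate passes to Kolbein's descendants per stirpes.
Asgeir left no surviving issue, so that branch lapses and is disregarded.
The estate is divided into 3 equal shares of 1/3 among Ingeborg, Frida, Sindre.
Ingeborg is living and takes 1/3.
Frida predeceased; the 1/3 allotted to Frida's branch passes to Frida's issue by representation.
The 1/3 is divided into 2 equal shares of 1/6 among Jorunn, Njord.
Jorunn is living and takes 1/6.
Njord is living and takes 1/6.
Sindre predeceased; the 1/3 allotted to Sindre's branch passes to Sindre's issue by representation.
Eirik is the sole taker at this level and receives the full 1/3.

Eirik 1/3; Ingeborg 1/3; Jorunn 1/6; Njord 1/6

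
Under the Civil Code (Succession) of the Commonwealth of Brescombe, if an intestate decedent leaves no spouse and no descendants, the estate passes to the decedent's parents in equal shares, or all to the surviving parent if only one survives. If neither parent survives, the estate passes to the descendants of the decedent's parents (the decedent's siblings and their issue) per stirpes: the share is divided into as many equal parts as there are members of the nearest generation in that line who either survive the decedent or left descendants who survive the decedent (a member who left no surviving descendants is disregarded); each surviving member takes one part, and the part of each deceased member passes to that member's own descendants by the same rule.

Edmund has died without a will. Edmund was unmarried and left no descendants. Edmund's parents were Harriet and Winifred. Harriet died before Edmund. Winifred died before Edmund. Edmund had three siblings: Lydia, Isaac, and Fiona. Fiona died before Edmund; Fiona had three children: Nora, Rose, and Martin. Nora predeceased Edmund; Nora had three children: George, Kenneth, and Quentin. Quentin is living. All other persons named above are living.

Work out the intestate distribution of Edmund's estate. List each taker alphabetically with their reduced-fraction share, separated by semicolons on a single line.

Neither parent survives and there are no descendants, so the estate passes to Edmund's siblings and their issue per stirpes.
The estate is divided into 3 equal shares of 1/3 among Lydia, Isaac, Fiona.
Lydia is living and takes 1/3.
Isaac is living and takes 1/3.
Fiona predeceased; the 1/3 allotted to Fiona's branch passes to Fiona's issue by representation.
The 1/3 is divided into 3 equal shares of 1/9 among Nora, Rose, Martin.
Nora predeceased; the 1/9 allotted to Nora's branch passes to Nora's issue by representation.
The 1/9 is divided into 3 equal shares of 1/27 among George, Kenneth, Quentin.
George is living and takes 1/27.
Kenneth is living and takes 1/27.
Quentin is living and takes 1/27.
Rose is living and takes 1/9.
Martin is living and takes 1/9.

George 1/27; Isaac 1/3; Kenneth 1/27; Lydia 1/3; Martin 1/9; Quentin 1/27; Rose 1/9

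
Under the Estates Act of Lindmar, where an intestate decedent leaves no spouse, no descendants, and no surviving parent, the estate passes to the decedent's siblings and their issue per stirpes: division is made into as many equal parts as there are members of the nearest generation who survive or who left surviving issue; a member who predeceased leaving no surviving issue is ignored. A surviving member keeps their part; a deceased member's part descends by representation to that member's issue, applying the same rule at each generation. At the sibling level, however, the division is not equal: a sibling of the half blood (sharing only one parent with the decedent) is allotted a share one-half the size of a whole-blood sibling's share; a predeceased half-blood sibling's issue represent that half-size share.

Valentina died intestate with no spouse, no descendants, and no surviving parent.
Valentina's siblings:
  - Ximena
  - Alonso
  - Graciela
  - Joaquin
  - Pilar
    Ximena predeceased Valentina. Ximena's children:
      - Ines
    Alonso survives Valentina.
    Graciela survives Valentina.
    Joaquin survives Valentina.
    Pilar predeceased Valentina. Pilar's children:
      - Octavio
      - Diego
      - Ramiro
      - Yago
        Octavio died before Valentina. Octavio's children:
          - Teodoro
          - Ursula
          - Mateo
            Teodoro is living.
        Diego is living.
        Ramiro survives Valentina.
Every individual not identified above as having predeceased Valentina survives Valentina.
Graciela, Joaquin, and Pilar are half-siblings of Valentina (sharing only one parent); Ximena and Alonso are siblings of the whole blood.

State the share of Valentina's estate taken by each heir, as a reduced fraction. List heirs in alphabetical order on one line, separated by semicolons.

No spouse, descendants, or parent survives, so the estate passes to Valentina's siblings per stirpes.
Half-blood siblings count for one-half the weight of whole-blood siblings at the initial division.
Dividing 1 in proportion to weights (total weight 7/2): Ximena (weight 1) → 2/7; Alonso (weight 1) → 2/7; Graciela (weight 1/2) → 1/7; Joaquin (weight 1/2) → 1/7; Pilar (weight 1/2) → 1/7.
Ximena predeceased; the 2/7 allotted to Ximena's branch passes to Ximena's issue by representation.
Ines is the sole taker at this level and receives the full 2/7.
Alonso is living and takes 2/7.
Graciela is living and takes 1/7.
Joaquin is living and takes 1/7.
Pilar predeceased; the 1/7 allotted to Pilar's branch passes to Pilar's issue by representation.
The 1/7 is divided into 4 equal shares of 1/28 among Octavio, Diego, Ramiro, Yago.
Octavio predeceased; the 1/28 allotted to Octavio's branch passes to Octavio's issue by representation.
The 1/28 is divided into 3 equal shares of 1/84 among Teodoro, Ursula, Mateo.
Teodoro is living and takes 1/84.
Ursula is living and takes 1/84.
Mateo is living and takes 1/84.
Diego is living and takes 1/28.
Ramiro is living and takes 1/28.
Yago is living and takes 1/28.

Alonso 2/7; Diego 1/28; Graciela 1/7; Ines 2/7; Joaquin 1/7; Mateo 1/84; Ramiro 1/28; Teodoro 1/84; Ursula 1/84; Yago 1/28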